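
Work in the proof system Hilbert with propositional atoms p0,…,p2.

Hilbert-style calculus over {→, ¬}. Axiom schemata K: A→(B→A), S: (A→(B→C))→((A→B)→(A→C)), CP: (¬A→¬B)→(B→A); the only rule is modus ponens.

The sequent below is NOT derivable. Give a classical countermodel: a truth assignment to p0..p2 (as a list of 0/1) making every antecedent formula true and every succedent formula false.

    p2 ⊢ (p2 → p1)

Truth-table refutation:
  v=000: Γ:[p2=F] Δ:[(p2 → p1)=T] refutes=False
  v=001: Γ:[p2=T] Δ:[(p2 → p1)=F] refutes=True  ← countermodel

Result: [0, 0, 1]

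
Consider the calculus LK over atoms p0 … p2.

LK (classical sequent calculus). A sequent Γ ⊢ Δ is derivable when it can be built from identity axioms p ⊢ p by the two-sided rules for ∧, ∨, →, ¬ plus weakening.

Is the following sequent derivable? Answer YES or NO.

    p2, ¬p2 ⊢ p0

Derivation trace:
[¬L] p2, ¬p2 ⊢ p0
  [WR] p2 ⊢ p2, p0
    [Ax] p2 ⊢ p2

Result: YES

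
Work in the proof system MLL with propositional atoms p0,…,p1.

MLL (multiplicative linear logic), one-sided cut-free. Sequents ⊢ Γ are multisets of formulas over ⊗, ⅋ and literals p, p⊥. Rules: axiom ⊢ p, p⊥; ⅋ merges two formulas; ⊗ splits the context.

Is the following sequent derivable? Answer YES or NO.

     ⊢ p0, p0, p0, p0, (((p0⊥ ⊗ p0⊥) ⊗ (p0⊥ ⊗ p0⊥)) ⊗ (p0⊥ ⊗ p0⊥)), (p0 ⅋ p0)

Proof tree:
[⅋]  ⊢ p0, p0, p0, p0, (((p0⊥ ⊗ p0⊥) ⊗ (p0⊥ ⊗ p0⊥)) ⊗ (p0⊥ ⊗ p0⊥)), (p0 ⅋ p0)
  [⊗]  ⊢ p0, p0, p0, p0, p0, p0, (((p0⊥ ⊗ p0⊥) ⊗ (p0⊥ ⊗ p0⊥)) ⊗ (p0⊥ ⊗ p0⊥))
    [⊗]  ⊢ p0, p0, p0, p0, ((p0⊥ ⊗ p0⊥) ⊗ (p0⊥ ⊗ p0⊥))
      [⊗]  ⊢ p0, p0, (p0⊥ ⊗ p0⊥)
        [Ax]  ⊢ p0, p0⊥
        [Ax]  ⊢ p0, p0⊥
      [⊗]  ⊢ p0, p0, (p0⊥ ⊗ p0⊥)
        [Ax]  ⊢ p0, p0⊥
        [Ax]  ⊢ p0, p0⊥
    [⊗]  ⊢ p0, p0, (p0⊥ ⊗ p0⊥)
      [Ax]  ⊢ p0, p0⊥
      [Ax]  ⊢ p0, p0⊥

Result: YES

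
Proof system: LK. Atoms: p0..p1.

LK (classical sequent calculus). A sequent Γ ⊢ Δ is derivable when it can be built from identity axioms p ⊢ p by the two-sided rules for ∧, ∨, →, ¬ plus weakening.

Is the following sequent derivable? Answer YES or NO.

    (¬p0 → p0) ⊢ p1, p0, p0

Proof tree:
[WR] (¬p0 → p0) ⊢ p1, p0, p0
  [→L] (¬p0 → p0) ⊢ p1, p0
    [¬R]  ⊢ p0, ¬p0
      [Ax] p0 ⊢ p0
    [WR] p0 ⊢ p0, p1
      [Ax] p0 ⊢ p0

Result: YES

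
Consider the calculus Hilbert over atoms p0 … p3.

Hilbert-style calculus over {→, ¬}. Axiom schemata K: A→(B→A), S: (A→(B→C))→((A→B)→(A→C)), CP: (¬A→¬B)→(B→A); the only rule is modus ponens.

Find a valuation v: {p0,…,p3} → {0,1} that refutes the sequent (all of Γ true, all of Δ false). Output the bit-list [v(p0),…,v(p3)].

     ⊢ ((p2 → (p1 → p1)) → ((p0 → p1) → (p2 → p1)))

Enumerate valuations to refute Γ ⊢ Δ:
  v=0000: Γ:[] Δ:[((p2 → (p1 → p1)) → ((p0 → p1) → (p2 → p1)))=T] refutes=False
  v=0001: Γ:[] Δ:[((p2 → (p1 → p1)) → ((p0 → p1) → (p2 → p1)))=T] refutes=False
  v=0010: Γ:[] Δ:[((p2 → (p1 → p1)) → ((p0 → p1) → (p2 → p1)))=F] refutes=True  ← countermodel

Result: [0, 0, 1, 0]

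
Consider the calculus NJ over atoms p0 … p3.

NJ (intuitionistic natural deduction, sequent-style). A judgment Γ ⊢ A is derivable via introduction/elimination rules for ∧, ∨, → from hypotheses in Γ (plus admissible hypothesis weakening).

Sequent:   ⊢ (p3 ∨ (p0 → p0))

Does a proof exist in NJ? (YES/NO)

Derivation trace:
[∨I₂]  ⊢ (p3 ∨ (p0 → p0))
  [→I]  ⊢ (p0 → p0)
    [Ax] p0 ⊢ p0

Result: YES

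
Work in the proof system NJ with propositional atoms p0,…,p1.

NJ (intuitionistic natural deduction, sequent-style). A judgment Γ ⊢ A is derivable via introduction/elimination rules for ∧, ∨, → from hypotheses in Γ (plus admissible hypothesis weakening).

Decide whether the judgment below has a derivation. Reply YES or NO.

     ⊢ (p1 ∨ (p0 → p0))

Proof tree:
[∨I₂]  ⊢ (p1 ∨ (p0 → p0))
  [→I]  ⊢ (p0 → p0)
    [Ax] p0 ⊢ p0

Result: YES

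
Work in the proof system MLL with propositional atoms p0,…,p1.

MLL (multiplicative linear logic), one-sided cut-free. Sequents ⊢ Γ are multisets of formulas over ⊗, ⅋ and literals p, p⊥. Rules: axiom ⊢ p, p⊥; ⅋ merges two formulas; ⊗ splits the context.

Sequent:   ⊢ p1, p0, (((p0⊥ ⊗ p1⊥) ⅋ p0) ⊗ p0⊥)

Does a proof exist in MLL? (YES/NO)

Derivation trace:
[⊗]  ⊢ p1, p0, (((p0⊥ ⊗ p1⊥) ⅋ p0) ⊗ p0⊥)
  [⅋]  ⊢ p1, ((p0⊥ ⊗ p1⊥) ⅋ p0)
    [⊗]  ⊢ p0, p1, (p0⊥ ⊗ p1⊥)
      [Ax]  ⊢ p0, p0⊥
      [Ax]  ⊢ p1, p1⊥
  [Ax]  ⊢ p0, p0⊥

Result: YES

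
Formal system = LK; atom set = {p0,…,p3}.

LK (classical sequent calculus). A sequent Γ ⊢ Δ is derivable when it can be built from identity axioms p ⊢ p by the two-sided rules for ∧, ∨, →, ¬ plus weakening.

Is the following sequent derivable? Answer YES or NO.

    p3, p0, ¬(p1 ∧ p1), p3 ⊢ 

Search for a countermodel by truth-table:
  v=0000: Γ:[p3=F, p0=F, ¬(p1 ∧ p1)=T, p3=F] Δ:[] refutes=False
  v=0001: Γ:[p3=T, p0=F, ¬(p1 ∧ p1)=T, p3=T] Δ:[] refutes=False
  v=0010: Γ:[p3=F, p0=F, ¬(p1 ∧ p1)=T, p3=F] Δ:[] refutes=False
  v=0011: Γ:[p3=T, p0=F, ¬(p1 ∧ p1)=T, p3=T] Δ:[] refutes=False
  v=0100: Γ:[p3=F, p0=F, ¬(p1 ∧ p1)=F, p3=F] Δ:[] refutes=False
  v=0101: Γ:[p3=T, p0=F, ¬(p1 ∧ p1)=F, p3=T] Δ:[] refutes=False
  v=0110: Γ:[p3=F, p0=F, ¬(p1 ∧ p1)=F, p3=F] Δ:[] refutes=False
  v=0111: Γ:[p3=T, p0=F, ¬(p1 ∧ p1)=F, p3=T] Δ:[] refutes=False
  v=1000: Γ:[p3=F, p0=T, ¬(p1 ∧ p1)=T, p3=F] Δ:[] refutes=False
  v=1001: Γ:[p3=T, p0=T, ¬(p1 ∧ p1)=T, p3=T] Δ:[] refutes=True  ← countermodel

Result: NO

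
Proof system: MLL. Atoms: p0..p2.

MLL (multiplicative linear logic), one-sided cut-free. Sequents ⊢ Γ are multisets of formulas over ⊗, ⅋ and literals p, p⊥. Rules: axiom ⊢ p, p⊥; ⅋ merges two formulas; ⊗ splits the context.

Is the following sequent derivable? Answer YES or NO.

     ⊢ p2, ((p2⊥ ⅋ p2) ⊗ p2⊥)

Derivation trace:
[⊗]  ⊢ p2, ((p2⊥ ⅋ p2) ⊗ p2⊥)
  [⅋]  ⊢ (p2⊥ ⅋ p2)
    [Ax]  ⊢ p2, p2⊥
  [Ax]  ⊢ p2, p2⊥

Result: YES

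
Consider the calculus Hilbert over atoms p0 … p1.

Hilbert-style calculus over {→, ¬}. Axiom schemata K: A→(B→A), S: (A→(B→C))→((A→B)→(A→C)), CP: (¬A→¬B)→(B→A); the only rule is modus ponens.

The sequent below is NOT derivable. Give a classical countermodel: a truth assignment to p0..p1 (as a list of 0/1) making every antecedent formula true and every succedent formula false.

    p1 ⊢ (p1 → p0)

Search for a countermodel by truth-table:
  v=00: Γ:[p1=F] Δ:[(p1 → p0)=T] refutes=False
  v=01: Γ:[p1=T] Δ:[(p1 → p0)=F] refutes=True  ← countermodel

Result: [0, 1]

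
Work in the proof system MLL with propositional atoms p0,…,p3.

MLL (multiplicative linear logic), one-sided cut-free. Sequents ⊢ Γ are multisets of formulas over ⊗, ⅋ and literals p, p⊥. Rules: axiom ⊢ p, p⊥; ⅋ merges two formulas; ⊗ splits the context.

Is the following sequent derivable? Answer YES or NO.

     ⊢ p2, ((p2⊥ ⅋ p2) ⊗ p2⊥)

Derivation (root first):
[⊗]  ⊢ p2, ((p2⊥ ⅋ p2) ⊗ p2⊥)
  [⅋]  ⊢ (p2⊥ ⅋ p2)
    [Ax]  ⊢ p2, p2⊥
  [Ax]  ⊢ p2, p2⊥

Result: YES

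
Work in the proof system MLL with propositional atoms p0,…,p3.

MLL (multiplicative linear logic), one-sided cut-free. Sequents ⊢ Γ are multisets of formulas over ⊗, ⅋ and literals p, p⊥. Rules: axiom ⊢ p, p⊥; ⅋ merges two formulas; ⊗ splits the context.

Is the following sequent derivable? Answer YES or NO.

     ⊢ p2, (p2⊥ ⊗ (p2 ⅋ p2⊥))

Proof tree:
[⊗]  ⊢ p2, (p2⊥ ⊗ (p2 ⅋ p2⊥))
  [Ax]  ⊢ p2, p2⊥
  [⅋]  ⊢ (p2 ⅋ p2⊥)
    [Ax]  ⊢ p2, p2⊥

Result: YES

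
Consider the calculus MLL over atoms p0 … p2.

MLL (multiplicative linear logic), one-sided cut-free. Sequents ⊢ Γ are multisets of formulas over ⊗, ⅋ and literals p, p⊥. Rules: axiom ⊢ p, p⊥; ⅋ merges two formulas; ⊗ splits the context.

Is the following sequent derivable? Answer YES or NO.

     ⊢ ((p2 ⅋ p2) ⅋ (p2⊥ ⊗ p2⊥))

Proof tree:
[⅋]  ⊢ ((p2 ⅋ p2) ⅋ (p2⊥ ⊗ p2⊥))
  [⅋]  ⊢ (p2⊥ ⊗ p2⊥), (p2 ⅋ p2)
    [⊗]  ⊢ p2, p2, (p2⊥ ⊗ p2⊥)
      [Ax]  ⊢ p2, p2⊥
      [Ax]  ⊢ p2, p2⊥

Result: YES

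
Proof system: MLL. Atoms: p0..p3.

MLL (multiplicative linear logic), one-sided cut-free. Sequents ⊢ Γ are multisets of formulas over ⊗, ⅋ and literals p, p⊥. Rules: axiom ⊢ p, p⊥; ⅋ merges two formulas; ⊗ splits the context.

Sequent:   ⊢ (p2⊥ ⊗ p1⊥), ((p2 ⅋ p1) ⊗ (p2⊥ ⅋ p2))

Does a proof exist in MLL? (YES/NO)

Derivation (root first):
[⊗]  ⊢ (p2⊥ ⊗ p1⊥), ((p2 ⅋ p1) ⊗ (p2⊥ ⅋ p2))
  [⅋]  ⊢ (p2⊥ ⊗ p1⊥), (p2 ⅋ p1)
    [⊗]  ⊢ p2, p1, (p2⊥ ⊗ p1⊥)
      [Ax]  ⊢ p2, p2⊥
      [Ax]  ⊢ p1, p1⊥
  [⅋]  ⊢ (p2⊥ ⅋ p2)
    [Ax]  ⊢ p2, p2⊥

Result: YES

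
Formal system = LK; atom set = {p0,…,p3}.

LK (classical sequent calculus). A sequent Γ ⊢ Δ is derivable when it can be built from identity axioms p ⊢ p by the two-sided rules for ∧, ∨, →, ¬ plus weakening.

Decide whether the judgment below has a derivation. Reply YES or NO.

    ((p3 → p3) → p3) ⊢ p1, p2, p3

Derivation (root first):
[→L] ((p3 → p3) → p3) ⊢ p1, p2, p3
  [→R]  ⊢ p1, (p3 → p3)
    [WR] p3 ⊢ p3, p1
      [Ax] p3 ⊢ p3
  [WR] p3 ⊢ p3, p2
    [Ax] p3 ⊢ p3

Result: YES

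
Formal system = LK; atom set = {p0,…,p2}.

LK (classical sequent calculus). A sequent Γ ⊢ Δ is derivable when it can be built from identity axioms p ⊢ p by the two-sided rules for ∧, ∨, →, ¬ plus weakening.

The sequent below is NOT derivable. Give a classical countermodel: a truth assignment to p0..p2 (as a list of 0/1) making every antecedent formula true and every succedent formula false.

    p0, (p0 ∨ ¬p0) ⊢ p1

Search for a countermodel by truth-table:
  v=000: Γ:[p0=F, (p0 ∨ ¬p0)=T] Δ:[p1=F] refutes=False
  v=001: Γ:[p0=F, (p0 ∨ ¬p0)=T] Δ:[p1=F] refutes=False
  v=010: Γ:[p0=F, (p0 ∨ ¬p0)=T] Δ:[p1=T] refutes=False
  v=011: Γ:[p0=F, (p0 ∨ ¬p0)=T] Δ:[p1=T] refutes=False
  v=100: Γ:[p0=T, (p0 ∨ ¬p0)=T] Δ:[p1=F] refutes=True  ← countermodel

Result: [1, 0, 0]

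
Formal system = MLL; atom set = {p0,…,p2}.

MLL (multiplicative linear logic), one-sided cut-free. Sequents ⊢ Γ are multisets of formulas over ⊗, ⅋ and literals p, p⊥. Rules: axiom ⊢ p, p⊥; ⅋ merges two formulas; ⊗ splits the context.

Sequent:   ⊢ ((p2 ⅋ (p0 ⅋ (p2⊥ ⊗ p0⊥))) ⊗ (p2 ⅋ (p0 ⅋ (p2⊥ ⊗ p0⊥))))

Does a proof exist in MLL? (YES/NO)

Proof tree:
[⊗]  ⊢ ((p2 ⅋ (p0 ⅋ (p2⊥ ⊗ p0⊥))) ⊗ (p2 ⅋ (p0 ⅋ (p2⊥ ⊗ p0⊥))))
  [⅋]  ⊢ (p2 ⅋ (p0 ⅋ (p2⊥ ⊗ p0⊥)))
    [⅋]  ⊢ p2, (p0 ⅋ (p2⊥ ⊗ p0⊥))
      [⊗]  ⊢ p2, p0, (p2⊥ ⊗ p0⊥)
        [Ax]  ⊢ p2, p2⊥
        [Ax]  ⊢ p0, p0⊥
  [⅋]  ⊢ (p2 ⅋ (p0 ⅋ (p2⊥ ⊗ p0⊥)))
    [⅋]  ⊢ p2, (p0 ⅋ (p2⊥ ⊗ p0⊥))
      [⊗]  ⊢ p2, p0, (p2⊥ ⊗ p0⊥)
        [Ax]  ⊢ p2, p2⊥
        [Ax]  ⊢ p0, p0⊥

Result: YES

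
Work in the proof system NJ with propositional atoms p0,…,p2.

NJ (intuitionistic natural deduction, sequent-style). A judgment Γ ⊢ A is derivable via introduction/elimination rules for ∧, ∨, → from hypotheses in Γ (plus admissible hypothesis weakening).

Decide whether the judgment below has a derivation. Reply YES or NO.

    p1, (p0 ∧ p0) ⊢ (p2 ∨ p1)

Proof tree:
[∨I₂] p1, (p0 ∧ p0) ⊢ (p2 ∨ p1)
  [Wk] p1, (p0 ∧ p0) ⊢ p1
    [Ax] p1 ⊢ p1

Result: YES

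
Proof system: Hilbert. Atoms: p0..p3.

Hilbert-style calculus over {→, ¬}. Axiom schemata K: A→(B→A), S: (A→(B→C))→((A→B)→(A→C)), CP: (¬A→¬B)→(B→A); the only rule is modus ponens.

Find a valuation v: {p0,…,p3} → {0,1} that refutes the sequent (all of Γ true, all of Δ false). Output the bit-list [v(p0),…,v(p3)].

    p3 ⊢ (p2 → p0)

Enumerate valuations to refute Γ ⊢ Δ:
  v=0000: Γ:[p3=F] Δ:[(p2 → p0)=T] refutes=False
  v=0001: Γ:[p3=T] Δ:[(p2 → p0)=T] refutes=False
  v=0010: Γ:[p3=F] Δ:[(p2 → p0)=F] refutes=False
  v=0011: Γ:[p3=T] Δ:[(p2 → p0)=F] refutes=True  ← countermodel

Result: [0, 0, 1, 1]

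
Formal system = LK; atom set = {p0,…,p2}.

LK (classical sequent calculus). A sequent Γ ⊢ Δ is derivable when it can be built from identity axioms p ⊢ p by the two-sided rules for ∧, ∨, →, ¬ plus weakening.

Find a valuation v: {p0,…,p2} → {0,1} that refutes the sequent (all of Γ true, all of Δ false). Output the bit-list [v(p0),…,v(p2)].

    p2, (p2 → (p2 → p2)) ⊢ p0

Search for a countermodel by truth-table:
  v=000: Γ:[p2=F, (p2 → (p2 → p2))=T] Δ:[p0=F] refutes=False
  v=001: Γ:[p2=T, (p2 → (p2 → p2))=T] Δ:[p0=F] refutes=True  ← countermodel

Result: [0, 0, 1]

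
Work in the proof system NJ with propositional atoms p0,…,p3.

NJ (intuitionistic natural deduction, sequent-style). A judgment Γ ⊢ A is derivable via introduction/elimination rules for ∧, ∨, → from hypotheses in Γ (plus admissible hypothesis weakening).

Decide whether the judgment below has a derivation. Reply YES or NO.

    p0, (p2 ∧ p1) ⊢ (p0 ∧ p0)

Derivation (root first):
[Wk] p0, (p2 ∧ p1) ⊢ (p0 ∧ p0)
  [∧I] p0 ⊢ (p0 ∧ p0)
    [Ax] p0 ⊢ p0
    [Ax] p0 ⊢ p0

Result: YES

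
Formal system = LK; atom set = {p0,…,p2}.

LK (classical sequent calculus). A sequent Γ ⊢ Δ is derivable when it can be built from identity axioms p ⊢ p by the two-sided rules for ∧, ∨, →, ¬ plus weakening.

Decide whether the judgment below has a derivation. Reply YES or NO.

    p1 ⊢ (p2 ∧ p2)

Enumerate valuations to refute Γ ⊢ Δ:
  v=000: Γ:[p1=F] Δ:[(p2 ∧ p2)=F] refutes=False
  v=001: Γ:[p1=F] Δ:[(p2 ∧ p2)=T] refutes=False
  v=010: Γ:[p1=T] Δ:[(p2 ∧ p2)=F] refutes=True  ← countermodel

Result: NO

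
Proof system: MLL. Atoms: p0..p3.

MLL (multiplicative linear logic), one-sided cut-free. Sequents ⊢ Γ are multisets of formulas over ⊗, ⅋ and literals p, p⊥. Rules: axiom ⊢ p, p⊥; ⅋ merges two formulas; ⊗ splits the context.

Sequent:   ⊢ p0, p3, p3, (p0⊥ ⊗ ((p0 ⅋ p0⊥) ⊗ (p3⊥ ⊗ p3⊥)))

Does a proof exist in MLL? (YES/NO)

Proof tree:
[⊗]  ⊢ p0, p3, p3, (p0⊥ ⊗ ((p0 ⅋ p0⊥) ⊗ (p3⊥ ⊗ p3⊥)))
  [Ax]  ⊢ p0, p0⊥
  [⊗]  ⊢ p3, p3, ((p0 ⅋ p0⊥) ⊗ (p3⊥ ⊗ p3⊥))
    [⅋]  ⊢ (p0 ⅋ p0⊥)
      [Ax]  ⊢ p0, p0⊥
    [⊗]  ⊢ p3, p3, (p3⊥ ⊗ p3⊥)
      [Ax]  ⊢ p3, p3⊥
      [Ax]  ⊢ p3, p3⊥

Result: YES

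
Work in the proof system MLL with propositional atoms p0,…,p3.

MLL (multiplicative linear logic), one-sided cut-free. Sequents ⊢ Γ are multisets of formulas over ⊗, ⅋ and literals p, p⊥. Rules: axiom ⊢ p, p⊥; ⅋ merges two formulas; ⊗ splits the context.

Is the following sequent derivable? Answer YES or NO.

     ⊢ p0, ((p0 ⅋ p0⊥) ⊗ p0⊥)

Proof tree:
[⊗]  ⊢ p0, ((p0 ⅋ p0⊥) ⊗ p0⊥)
  [⅋]  ⊢ (p0 ⅋ p0⊥)
    [Ax]  ⊢ p0, p0⊥
  [Ax]  ⊢ p0, p0⊥

Result: YES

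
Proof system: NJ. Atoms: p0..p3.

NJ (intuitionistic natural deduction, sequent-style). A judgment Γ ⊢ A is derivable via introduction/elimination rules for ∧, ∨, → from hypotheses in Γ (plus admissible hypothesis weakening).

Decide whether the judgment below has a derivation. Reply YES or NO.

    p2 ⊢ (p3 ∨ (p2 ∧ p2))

Derivation trace:
[∨I₂] p2 ⊢ (p3 ∨ (p2 ∧ p2))
  [∧I] p2 ⊢ (p2 ∧ p2)
    [Ax] p2 ⊢ p2
    [Ax] p2 ⊢ p2

Result: YES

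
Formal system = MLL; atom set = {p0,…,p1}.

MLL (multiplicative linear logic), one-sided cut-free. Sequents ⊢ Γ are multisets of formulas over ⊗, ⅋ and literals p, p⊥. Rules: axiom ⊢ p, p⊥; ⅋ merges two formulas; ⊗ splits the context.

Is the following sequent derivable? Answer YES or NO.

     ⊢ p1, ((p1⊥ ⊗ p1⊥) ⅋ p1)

Proof tree:
[⅋]  ⊢ p1, ((p1⊥ ⊗ p1⊥) ⅋ p1)
  [⊗]  ⊢ p1, p1, (p1⊥ ⊗ p1⊥)
    [Ax]  ⊢ p1, p1⊥
    [Ax]  ⊢ p1, p1⊥

Result: YES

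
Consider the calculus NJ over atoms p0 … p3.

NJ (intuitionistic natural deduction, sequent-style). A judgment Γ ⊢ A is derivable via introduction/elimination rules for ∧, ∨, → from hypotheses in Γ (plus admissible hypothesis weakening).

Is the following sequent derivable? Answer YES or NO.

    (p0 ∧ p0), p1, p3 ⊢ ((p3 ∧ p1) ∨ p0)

Derivation (root first):
[∨I₁] (p0 ∧ p0), p1, p3 ⊢ ((p3 ∧ p1) ∨ p0)
  [∧I] (p0 ∧ p0), p1, p3 ⊢ (p3 ∧ p1)
    [Wk] p3, (p0 ∧ p0) ⊢ p3
      [Ax] p3 ⊢ p3
    [Ax] p1 ⊢ p1

Result: YES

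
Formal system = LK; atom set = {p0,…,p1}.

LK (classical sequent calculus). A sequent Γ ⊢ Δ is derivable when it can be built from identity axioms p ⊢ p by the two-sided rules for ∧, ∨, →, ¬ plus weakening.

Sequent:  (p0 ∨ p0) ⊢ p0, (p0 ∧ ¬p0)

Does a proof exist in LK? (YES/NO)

Proof tree:
[∧R] (p0 ∨ p0) ⊢ p0, (p0 ∧ ¬p0)
  [∨L] (p0 ∨ p0) ⊢ p0
    [WR] p0 ⊢ p0, p0
      [Ax] p0 ⊢ p0
    [Ax] p0 ⊢ p0
  [¬R]  ⊢ p0, ¬p0
    [Ax] p0 ⊢ p0

Result: YES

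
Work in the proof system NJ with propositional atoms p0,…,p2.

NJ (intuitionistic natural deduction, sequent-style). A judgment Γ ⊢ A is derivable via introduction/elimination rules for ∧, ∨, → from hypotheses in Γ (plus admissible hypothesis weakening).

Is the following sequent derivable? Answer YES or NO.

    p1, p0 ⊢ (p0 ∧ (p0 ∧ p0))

Proof tree:
[∧I] p1, p0 ⊢ (p0 ∧ (p0 ∧ p0))
  [Ax] p0 ⊢ p0
  [∧I] p1, p0 ⊢ (p0 ∧ p0)
    [Wk] p0, p1 ⊢ p0
      [Ax] p0 ⊢ p0
    [Wk] p0, p1 ⊢ p0
      [Ax] p0 ⊢ p0

Result: YES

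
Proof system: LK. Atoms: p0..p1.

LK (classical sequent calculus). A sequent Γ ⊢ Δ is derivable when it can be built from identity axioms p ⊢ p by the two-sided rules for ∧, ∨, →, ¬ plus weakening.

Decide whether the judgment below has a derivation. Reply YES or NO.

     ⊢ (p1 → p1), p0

Derivation (root first):
[WR]  ⊢ (p1 → p1), p0
  [→R]  ⊢ (p1 → p1)
    [Ax] p1 ⊢ p1

Result: YES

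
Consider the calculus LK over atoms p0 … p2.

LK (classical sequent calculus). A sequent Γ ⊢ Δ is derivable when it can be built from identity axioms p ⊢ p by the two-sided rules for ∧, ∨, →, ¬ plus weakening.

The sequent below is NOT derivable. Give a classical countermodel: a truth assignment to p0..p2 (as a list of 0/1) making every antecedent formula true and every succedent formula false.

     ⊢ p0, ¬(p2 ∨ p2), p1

Search for a countermodel by truth-table:
  v=000: Γ:[] Δ:[p0=F, ¬(p2 ∨ p2)=T, p1=F] refutes=False
  v=001: Γ:[] Δ:[p0=F, ¬(p2 ∨ p2)=F, p1=F] refutes=True  ← countermodel

Result: [0, 0, 1]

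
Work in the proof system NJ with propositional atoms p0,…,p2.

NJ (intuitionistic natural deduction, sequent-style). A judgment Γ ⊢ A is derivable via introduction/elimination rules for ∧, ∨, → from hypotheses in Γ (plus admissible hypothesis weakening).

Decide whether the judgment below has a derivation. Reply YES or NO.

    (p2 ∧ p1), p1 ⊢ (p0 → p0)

Proof tree:
[Wk] (p2 ∧ p1), p1 ⊢ (p0 → p0)
  [Wk] (p2 ∧ p1) ⊢ (p0 → p0)
    [→I]  ⊢ (p0 → p0)
      [Ax] p0 ⊢ p0

Result: YES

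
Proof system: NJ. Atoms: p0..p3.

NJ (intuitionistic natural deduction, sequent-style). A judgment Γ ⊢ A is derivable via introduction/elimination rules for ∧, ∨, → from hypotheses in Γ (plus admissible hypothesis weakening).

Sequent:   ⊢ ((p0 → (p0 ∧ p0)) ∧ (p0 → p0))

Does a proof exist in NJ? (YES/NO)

Derivation (root first):
[∧I]  ⊢ ((p0 → (p0 ∧ p0)) ∧ (p0 → p0))
  [→I]  ⊢ (p0 → (p0 ∧ p0))
    [∧I] p0 ⊢ (p0 ∧ p0)
      [Ax] p0 ⊢ p0
      [Ax] p0 ⊢ p0
  [→I]  ⊢ (p0 → p0)
    [Ax] p0 ⊢ p0

Result: YES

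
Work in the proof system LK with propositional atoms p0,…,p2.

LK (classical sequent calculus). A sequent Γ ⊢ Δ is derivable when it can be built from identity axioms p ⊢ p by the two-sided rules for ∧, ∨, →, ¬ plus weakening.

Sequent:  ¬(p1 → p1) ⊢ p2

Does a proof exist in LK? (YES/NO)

Derivation (root first):
[WR] ¬(p1 → p1) ⊢ p2
  [¬L] ¬(p1 → p1) ⊢ 
    [→R]  ⊢ (p1 → p1)
      [Ax] p1 ⊢ p1

Result: YES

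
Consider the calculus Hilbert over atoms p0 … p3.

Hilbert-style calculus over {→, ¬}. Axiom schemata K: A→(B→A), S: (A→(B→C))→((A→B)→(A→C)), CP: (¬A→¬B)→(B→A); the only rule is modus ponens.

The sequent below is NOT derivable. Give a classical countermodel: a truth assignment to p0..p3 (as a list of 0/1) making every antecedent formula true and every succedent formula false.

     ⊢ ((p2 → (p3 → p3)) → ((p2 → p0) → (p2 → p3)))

Enumerate valuations to refute Γ ⊢ Δ:
  v=0000: Γ:[] Δ:[((p2 → (p3 → p3)) → ((p2 → p0) → (p2 → p3)))=T] refutes=False
  v=0001: Γ:[] Δ:[((p2 → (p3 → p3)) → ((p2 → p0) → (p2 → p3)))=T] refutes=False
  v=0010: Γ:[] Δ:[((p2 → (p3 → p3)) → ((p2 → p0) → (p2 → p3)))=T] refutes=False
  v=0011: Γ:[] Δ:[((p2 → (p3 → p3)) → ((p2 → p0) → (p2 → p3)))=T] refutes=False
  v=0100: Γ:[] Δ:[((p2 → (p3 → p3)) → ((p2 → p0) → (p2 → p3)))=T] refutes=False
  v=0101: Γ:[] Δ:[((p2 → (p3 → p3)) → ((p2 → p0) → (p2 → p3)))=T] refutes=False
  v=0110: Γ:[] Δ:[((p2 → (p3 → p3)) → ((p2 → p0) → (p2 → p3)))=T] refutes=False
  v=0111: Γ:[] Δ:[((p2 → (p3 → p3)) → ((p2 → p0) → (p2 → p3)))=T] refutes=False
  v=1000: Γ:[] Δ:[((p2 → (p3 → p3)) → ((p2 → p0) → (p2 → p3)))=T] refutes=False
  v=1001: Γ:[] Δ:[((p2 → (p3 → p3)) → ((p2 → p0) → (p2 → p3)))=T] refutes=False
  v=1010: Γ:[] Δ:[((p2 → (p3 → p3)) → ((p2 → p0) → (p2 → p3)))=F] refutes=True  ← countermodel

Result: [1, 0, 1, 0]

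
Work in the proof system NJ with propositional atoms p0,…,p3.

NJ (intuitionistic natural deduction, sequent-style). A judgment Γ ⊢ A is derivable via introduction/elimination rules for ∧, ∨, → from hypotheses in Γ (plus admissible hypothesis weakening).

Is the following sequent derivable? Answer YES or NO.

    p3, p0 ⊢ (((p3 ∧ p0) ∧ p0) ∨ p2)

Proof tree:
[∨I₁] p3, p0 ⊢ (((p3 ∧ p0) ∧ p0) ∨ p2)
  [∧I] p3, p0 ⊢ ((p3 ∧ p0) ∧ p0)
    [∧I] p3, p0 ⊢ (p3 ∧ p0)
      [Ax] p3 ⊢ p3
      [Ax] p0 ⊢ p0
    [Ax] p0 ⊢ p0

Result: YES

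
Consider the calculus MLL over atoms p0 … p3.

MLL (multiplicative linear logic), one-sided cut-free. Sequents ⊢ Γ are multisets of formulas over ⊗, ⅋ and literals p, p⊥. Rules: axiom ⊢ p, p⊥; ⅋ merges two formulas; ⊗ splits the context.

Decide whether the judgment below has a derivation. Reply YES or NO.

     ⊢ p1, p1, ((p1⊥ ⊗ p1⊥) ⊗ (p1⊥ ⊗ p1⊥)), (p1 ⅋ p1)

Proof tree:
[⅋]  ⊢ p1, p1, ((p1⊥ ⊗ p1⊥) ⊗ (p1⊥ ⊗ p1⊥)), (p1 ⅋ p1)
  [⊗]  ⊢ p1, p1, p1, p1, ((p1⊥ ⊗ p1⊥) ⊗ (p1⊥ ⊗ p1⊥))
    [⊗]  ⊢ p1, p1, (p1⊥ ⊗ p1⊥)
      [Ax]  ⊢ p1, p1⊥
      [Ax]  ⊢ p1, p1⊥
    [⊗]  ⊢ p1, p1, (p1⊥ ⊗ p1⊥)
      [Ax]  ⊢ p1, p1⊥
      [Ax]  ⊢ p1, p1⊥

Result: YES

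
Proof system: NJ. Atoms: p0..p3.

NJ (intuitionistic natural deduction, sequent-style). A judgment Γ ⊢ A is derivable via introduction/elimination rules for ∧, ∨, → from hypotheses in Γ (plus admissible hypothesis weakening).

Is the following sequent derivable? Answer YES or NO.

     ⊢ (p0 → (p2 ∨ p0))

Derivation trace:
[→I]  ⊢ (p0 → (p2 ∨ p0))
  [∨I₂] p0 ⊢ (p2 ∨ p0)
    [Ax] p0 ⊢ p0

Result: YES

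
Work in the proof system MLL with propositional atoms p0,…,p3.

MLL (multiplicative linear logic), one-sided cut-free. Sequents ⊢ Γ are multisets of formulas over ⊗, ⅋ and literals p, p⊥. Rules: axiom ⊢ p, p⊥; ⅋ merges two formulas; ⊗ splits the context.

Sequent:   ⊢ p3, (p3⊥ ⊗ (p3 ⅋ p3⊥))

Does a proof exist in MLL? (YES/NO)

Proof tree:
[⊗]  ⊢ p3, (p3⊥ ⊗ (p3 ⅋ p3⊥))
  [Ax]  ⊢ p3, p3⊥
  [⅋]  ⊢ (p3 ⅋ p3⊥)
    [Ax]  ⊢ p3, p3⊥

Result: YES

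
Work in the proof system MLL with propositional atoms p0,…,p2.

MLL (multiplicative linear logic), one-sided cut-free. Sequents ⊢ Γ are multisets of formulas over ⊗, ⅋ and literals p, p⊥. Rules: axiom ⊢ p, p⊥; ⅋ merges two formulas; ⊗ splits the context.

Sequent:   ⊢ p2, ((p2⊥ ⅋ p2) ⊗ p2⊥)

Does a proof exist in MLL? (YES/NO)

Derivation trace:
[⊗]  ⊢ p2, ((p2⊥ ⅋ p2) ⊗ p2⊥)
  [⅋]  ⊢ (p2⊥ ⅋ p2)
    [Ax]  ⊢ p2, p2⊥
  [Ax]  ⊢ p2, p2⊥

Result: YES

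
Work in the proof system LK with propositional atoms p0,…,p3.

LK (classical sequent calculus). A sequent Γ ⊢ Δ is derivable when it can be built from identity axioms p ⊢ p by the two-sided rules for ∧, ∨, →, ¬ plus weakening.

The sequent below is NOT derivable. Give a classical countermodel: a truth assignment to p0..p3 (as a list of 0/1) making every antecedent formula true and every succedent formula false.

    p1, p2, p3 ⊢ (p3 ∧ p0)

Search for a countermodel by truth-table:
  v=0000: Γ:[p1=F, p2=F, p3=F] Δ:[(p3 ∧ p0)=F] refutes=False
  v=0001: Γ:[p1=F, p2=F, p3=T] Δ:[(p3 ∧ p0)=F] refutes=False
  v=0010: Γ:[p1=F, p2=T, p3=F] Δ:[(p3 ∧ p0)=F] refutes=False
  v=0011: Γ:[p1=F, p2=T, p3=T] Δ:[(p3 ∧ p0)=F] refutes=False
  v=0100: Γ:[p1=T, p2=F, p3=F] Δ:[(p3 ∧ p0)=F] refutes=False
  v=0101: Γ:[p1=T, p2=F, p3=T] Δ:[(p3 ∧ p0)=F] refutes=False
  v=0110: Γ:[p1=T, p2=T, p3=F] Δ:[(p3 ∧ p0)=F] refutes=False
  v=0111: Γ:[p1=T, p2=T, p3=T] Δ:[(p3 ∧ p0)=F] refutes=True  ← countermodel

Result: [0, 1, 1, 1]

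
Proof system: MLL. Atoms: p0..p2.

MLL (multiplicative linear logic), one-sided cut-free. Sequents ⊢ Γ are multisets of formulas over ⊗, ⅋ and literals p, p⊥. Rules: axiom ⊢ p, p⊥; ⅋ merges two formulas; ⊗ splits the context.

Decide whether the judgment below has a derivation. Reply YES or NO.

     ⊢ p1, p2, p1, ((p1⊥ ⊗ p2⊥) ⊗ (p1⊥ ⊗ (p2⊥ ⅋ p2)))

Derivation (root first):
[⊗]  ⊢ p1, p2, p1, ((p1⊥ ⊗ p2⊥) ⊗ (p1⊥ ⊗ (p2⊥ ⅋ p2)))
  [⊗]  ⊢ p1, p2, (p1⊥ ⊗ p2⊥)
    [Ax]  ⊢ p1, p1⊥
    [Ax]  ⊢ p2, p2⊥
  [⊗]  ⊢ p1, (p1⊥ ⊗ (p2⊥ ⅋ p2))
    [Ax]  ⊢ p1, p1⊥
    [⅋]  ⊢ (p2⊥ ⅋ p2)
      [Ax]  ⊢ p2, p2⊥

Result: YES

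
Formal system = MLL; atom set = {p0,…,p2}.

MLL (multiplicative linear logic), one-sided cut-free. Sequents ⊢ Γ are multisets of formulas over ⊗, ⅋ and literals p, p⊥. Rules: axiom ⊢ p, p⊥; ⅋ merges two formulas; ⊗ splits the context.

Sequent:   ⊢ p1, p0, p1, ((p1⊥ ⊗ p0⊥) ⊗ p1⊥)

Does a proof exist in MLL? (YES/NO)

Derivation trace:
[⊗]  ⊢ p1, p0, p1, ((p1⊥ ⊗ p0⊥) ⊗ p1⊥)
  [⊗]  ⊢ p1, p0, (p1⊥ ⊗ p0⊥)
    [Ax]  ⊢ p1, p1⊥
    [Ax]  ⊢ p0, p0⊥
  [Ax]  ⊢ p1, p1⊥

Result: YES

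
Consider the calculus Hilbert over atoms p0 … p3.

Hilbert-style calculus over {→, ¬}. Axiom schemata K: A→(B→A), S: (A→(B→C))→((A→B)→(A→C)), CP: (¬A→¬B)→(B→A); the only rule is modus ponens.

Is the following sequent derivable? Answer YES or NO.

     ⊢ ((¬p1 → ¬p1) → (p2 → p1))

Search for a countermodel by truth-table:
  v=0000: Γ:[] Δ:[((¬p1 → ¬p1) → (p2 → p1))=T] refutes=False
  v=0001: Γ:[] Δ:[((¬p1 → ¬p1) → (p2 → p1))=T] refutes=False
  v=0010: Γ:[] Δ:[((¬p1 → ¬p1) → (p2 → p1))=F] refutes=True  ← countermodel

Result: NO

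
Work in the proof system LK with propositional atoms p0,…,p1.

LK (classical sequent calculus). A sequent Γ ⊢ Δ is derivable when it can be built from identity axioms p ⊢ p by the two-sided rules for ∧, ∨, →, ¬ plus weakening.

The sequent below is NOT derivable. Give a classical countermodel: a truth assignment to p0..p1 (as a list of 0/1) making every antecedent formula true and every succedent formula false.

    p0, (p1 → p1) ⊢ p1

Search for a countermodel by truth-table:
  v=00: Γ:[p0=F, (p1 → p1)=T] Δ:[p1=F] refutes=False
  v=01: Γ:[p0=F, (p1 → p1)=T] Δ:[p1=T] refutes=False
  v=10: Γ:[p0=T, (p1 → p1)=T] Δ:[p1=F] refutes=True  ← countermodel

Result: [1, 0]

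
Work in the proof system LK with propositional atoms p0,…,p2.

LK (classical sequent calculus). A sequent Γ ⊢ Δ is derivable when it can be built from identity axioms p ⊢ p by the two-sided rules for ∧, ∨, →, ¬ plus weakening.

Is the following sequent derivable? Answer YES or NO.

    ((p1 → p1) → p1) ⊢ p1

Derivation trace:
[→L] ((p1 → p1) → p1) ⊢ p1
  [→R]  ⊢ (p1 → p1)
    [Ax] p1 ⊢ p1
  [Ax] p1 ⊢ p1

Result: YES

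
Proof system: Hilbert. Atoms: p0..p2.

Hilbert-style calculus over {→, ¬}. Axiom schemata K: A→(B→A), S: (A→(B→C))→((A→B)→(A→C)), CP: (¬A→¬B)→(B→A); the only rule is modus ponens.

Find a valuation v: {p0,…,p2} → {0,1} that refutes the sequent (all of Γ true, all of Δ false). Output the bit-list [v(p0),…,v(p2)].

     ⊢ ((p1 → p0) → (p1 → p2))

Enumerate valuations to refute Γ ⊢ Δ:
  v=000: Γ:[] Δ:[((p1 → p0) → (p1 → p2))=T] refutes=False
  v=001: Γ:[] Δ:[((p1 → p0) → (p1 → p2))=T] refutes=False
  v=010: Γ:[] Δ:[((p1 → p0) → (p1 → p2))=T] refutes=False
  v=011: Γ:[] Δ:[((p1 → p0) → (p1 → p2))=T] refutes=False
  v=100: Γ:[] Δ:[((p1 → p0) → (p1 → p2))=T] refutes=False
  v=101: Γ:[] Δ:[((p1 → p0) → (p1 → p2))=T] refutes=False
  v=110: Γ:[] Δ:[((p1 → p0) → (p1 → p2))=F] refutes=True  ← countermodel

Result: [1, 1, 0]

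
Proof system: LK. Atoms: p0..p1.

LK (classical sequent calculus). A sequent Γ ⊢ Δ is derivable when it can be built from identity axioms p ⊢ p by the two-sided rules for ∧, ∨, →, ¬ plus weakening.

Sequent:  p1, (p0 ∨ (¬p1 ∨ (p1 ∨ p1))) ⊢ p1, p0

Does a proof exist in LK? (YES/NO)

Proof tree:
[∨L] p1, (p0 ∨ (¬p1 ∨ (p1 ∨ p1))) ⊢ p1, p0
  [Ax] p0 ⊢ p0
  [∨L] p1, (¬p1 ∨ (p1 ∨ p1)) ⊢ p1
    [¬L] p1, ¬p1 ⊢ 
      [Ax] p1 ⊢ p1
    [∨L] (p1 ∨ p1) ⊢ p1
      [Ax] p1 ⊢ p1
      [Ax] p1 ⊢ p1

Result: YES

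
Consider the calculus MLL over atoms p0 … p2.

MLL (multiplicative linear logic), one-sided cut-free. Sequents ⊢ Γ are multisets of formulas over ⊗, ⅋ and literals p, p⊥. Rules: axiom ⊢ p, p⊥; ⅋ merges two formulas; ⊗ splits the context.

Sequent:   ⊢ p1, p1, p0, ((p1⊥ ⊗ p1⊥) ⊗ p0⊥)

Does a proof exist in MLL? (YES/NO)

Proof tree:
[⊗]  ⊢ p1, p1, p0, ((p1⊥ ⊗ p1⊥) ⊗ p0⊥)
  [⊗]  ⊢ p1, p1, (p1⊥ ⊗ p1⊥)
    [Ax]  ⊢ p1, p1⊥
    [Ax]  ⊢ p1, p1⊥
  [Ax]  ⊢ p0, p0⊥

Result: YES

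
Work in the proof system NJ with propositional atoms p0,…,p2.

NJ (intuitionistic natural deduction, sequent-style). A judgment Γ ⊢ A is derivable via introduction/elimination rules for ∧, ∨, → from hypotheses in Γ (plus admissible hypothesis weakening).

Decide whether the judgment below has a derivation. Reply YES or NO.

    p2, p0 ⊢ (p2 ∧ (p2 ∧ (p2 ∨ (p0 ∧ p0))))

Derivation trace:
[∧I] p2, p0 ⊢ (p2 ∧ (p2 ∧ (p2 ∨ (p0 ∧ p0))))
  [Ax] p2 ⊢ p2
  [∧I] p2, p0 ⊢ (p2 ∧ (p2 ∨ (p0 ∧ p0)))
    [Ax] p2 ⊢ p2
    [∨I₂] p0 ⊢ (p2 ∨ (p0 ∧ p0))
      [∧I] p0 ⊢ (p0 ∧ p0)
        [Ax] p0 ⊢ p0
        [Ax] p0 ⊢ p0

Result: YES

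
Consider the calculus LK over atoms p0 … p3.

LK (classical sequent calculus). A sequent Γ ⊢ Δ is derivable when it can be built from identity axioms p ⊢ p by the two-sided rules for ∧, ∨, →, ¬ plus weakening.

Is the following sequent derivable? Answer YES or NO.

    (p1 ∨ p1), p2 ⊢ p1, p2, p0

Derivation (root first):
[WL] (p1 ∨ p1), p2 ⊢ p1, p2, p0
  [WR] (p1 ∨ p1) ⊢ p1, p2, p0
    [∨L] (p1 ∨ p1) ⊢ p1, p2
      [Ax] p1 ⊢ p1
      [WR] p1 ⊢ p1, p2
        [Ax] p1 ⊢ p1

Result: YES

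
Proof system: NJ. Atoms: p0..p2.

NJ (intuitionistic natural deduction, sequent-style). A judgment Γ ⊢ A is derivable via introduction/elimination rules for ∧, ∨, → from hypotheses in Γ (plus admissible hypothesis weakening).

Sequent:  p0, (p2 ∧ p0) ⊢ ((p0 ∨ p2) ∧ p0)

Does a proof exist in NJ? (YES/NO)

Derivation trace:
[Wk] p0, (p2 ∧ p0) ⊢ ((p0 ∨ p2) ∧ p0)
  [∧I] p0 ⊢ ((p0 ∨ p2) ∧ p0)
    [∨I₁] p0 ⊢ (p0 ∨ p2)
      [Ax] p0 ⊢ p0
    [Ax] p0 ⊢ p0

Result: YES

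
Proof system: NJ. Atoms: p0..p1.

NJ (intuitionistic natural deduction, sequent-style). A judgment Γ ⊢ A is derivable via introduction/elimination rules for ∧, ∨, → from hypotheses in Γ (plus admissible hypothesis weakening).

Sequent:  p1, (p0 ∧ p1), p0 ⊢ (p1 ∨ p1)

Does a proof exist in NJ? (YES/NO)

Derivation trace:
[Wk] p1, (p0 ∧ p1), p0 ⊢ (p1 ∨ p1)
  [Wk] p1, (p0 ∧ p1) ⊢ (p1 ∨ p1)
    [∨I₁] p1 ⊢ (p1 ∨ p1)
      [Ax] p1 ⊢ p1

Result: YES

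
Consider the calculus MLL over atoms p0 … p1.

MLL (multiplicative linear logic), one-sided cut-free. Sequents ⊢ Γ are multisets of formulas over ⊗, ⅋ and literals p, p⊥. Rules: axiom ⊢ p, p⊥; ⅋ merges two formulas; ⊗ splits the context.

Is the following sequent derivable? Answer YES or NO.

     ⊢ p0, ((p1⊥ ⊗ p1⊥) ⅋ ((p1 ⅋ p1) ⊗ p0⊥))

Proof tree:
[⅋]  ⊢ p0, ((p1⊥ ⊗ p1⊥) ⅋ ((p1 ⅋ p1) ⊗ p0⊥))
  [⊗]  ⊢ (p1⊥ ⊗ p1⊥), p0, ((p1 ⅋ p1) ⊗ p0⊥)
    [⅋]  ⊢ (p1⊥ ⊗ p1⊥), (p1 ⅋ p1)
      [⊗]  ⊢ p1, p1, (p1⊥ ⊗ p1⊥)
        [Ax]  ⊢ p1, p1⊥
        [Ax]  ⊢ p1, p1⊥
    [Ax]  ⊢ p0, p0⊥

Result: YES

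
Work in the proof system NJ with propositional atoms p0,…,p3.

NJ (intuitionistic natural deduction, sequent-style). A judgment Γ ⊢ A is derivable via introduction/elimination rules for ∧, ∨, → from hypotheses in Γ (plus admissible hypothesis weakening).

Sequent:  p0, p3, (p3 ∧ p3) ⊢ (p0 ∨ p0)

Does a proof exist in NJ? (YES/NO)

Derivation (root first):
[Wk] p0, p3, (p3 ∧ p3) ⊢ (p0 ∨ p0)
  [∨I₂] p0, p3 ⊢ (p0 ∨ p0)
    [Wk] p0, p3 ⊢ p0
      [Ax] p0 ⊢ p0

Result: YES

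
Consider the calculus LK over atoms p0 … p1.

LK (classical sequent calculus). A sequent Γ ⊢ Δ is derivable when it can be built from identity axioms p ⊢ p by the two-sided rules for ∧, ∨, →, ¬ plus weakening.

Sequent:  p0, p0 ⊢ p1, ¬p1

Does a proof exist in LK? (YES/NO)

Proof tree:
[WL] p0, p0 ⊢ p1, ¬p1
  [WL] p0 ⊢ p1, ¬p1
    [¬R]  ⊢ p1, ¬p1
      [Ax] p1 ⊢ p1

Result: YES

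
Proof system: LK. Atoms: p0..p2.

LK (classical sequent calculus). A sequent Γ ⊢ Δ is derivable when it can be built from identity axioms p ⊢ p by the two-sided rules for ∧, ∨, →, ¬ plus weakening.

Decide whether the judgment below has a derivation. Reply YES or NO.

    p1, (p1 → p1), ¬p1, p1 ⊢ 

Derivation trace:
[WL] p1, (p1 → p1), ¬p1, p1 ⊢ 
  [¬L] p1, (p1 → p1), ¬p1 ⊢ 
    [→L] p1, (p1 → p1) ⊢ p1
      [Ax] p1 ⊢ p1
      [Ax] p1 ⊢ p1

Result: YES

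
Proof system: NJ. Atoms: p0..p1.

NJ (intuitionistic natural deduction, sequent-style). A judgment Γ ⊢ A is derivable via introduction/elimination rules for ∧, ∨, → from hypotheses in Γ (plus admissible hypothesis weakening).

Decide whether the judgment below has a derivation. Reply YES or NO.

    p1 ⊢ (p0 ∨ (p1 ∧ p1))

Proof tree:
[∨I₂] p1 ⊢ (p0 ∨ (p1 ∧ p1))
  [∧I] p1 ⊢ (p1 ∧ p1)
    [Ax] p1 ⊢ p1
    [Ax] p1 ⊢ p1

Result: YES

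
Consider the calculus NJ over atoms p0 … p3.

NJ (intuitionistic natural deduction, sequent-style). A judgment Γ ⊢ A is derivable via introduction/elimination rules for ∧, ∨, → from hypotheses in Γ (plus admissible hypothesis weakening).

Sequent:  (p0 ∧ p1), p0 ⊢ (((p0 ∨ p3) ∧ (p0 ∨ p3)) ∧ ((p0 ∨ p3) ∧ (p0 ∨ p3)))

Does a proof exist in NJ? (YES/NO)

Derivation trace:
[∧I] (p0 ∧ p1), p0 ⊢ (((p0 ∨ p3) ∧ (p0 ∨ p3)) ∧ ((p0 ∨ p3) ∧ (p0 ∨ p3)))
  [∧I] (p0 ∧ p1), p0 ⊢ ((p0 ∨ p3) ∧ (p0 ∨ p3))
    [∨I₁] p0 ⊢ (p0 ∨ p3)
      [Ax] p0 ⊢ p0
    [Wk] p0, (p0 ∧ p1) ⊢ (p0 ∨ p3)
      [∨I₁] p0 ⊢ (p0 ∨ p3)
        [Ax] p0 ⊢ p0
  [∧I] (p0 ∧ p1), p0 ⊢ ((p0 ∨ p3) ∧ (p0 ∨ p3))
    [∨I₁] p0 ⊢ (p0 ∨ p3)
      [Ax] p0 ⊢ p0
    [Wk] p0, (p0 ∧ p1) ⊢ (p0 ∨ p3)
      [∨I₁] p0 ⊢ (p0 ∨ p3)
        [Ax] p0 ⊢ p0

Result: YES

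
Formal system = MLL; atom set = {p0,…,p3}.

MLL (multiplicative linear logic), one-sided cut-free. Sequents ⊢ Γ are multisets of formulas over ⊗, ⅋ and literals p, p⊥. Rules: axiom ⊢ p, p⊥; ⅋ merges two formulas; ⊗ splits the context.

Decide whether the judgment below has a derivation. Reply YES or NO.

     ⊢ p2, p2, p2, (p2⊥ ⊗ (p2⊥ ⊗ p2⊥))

Derivation (root first):
[⊗]  ⊢ p2, p2, p2, (p2⊥ ⊗ (p2⊥ ⊗ p2⊥))
  [Ax]  ⊢ p2, p2⊥
  [⊗]  ⊢ p2, p2, (p2⊥ ⊗ p2⊥)
    [Ax]  ⊢ p2, p2⊥
    [Ax]  ⊢ p2, p2⊥

Result: YES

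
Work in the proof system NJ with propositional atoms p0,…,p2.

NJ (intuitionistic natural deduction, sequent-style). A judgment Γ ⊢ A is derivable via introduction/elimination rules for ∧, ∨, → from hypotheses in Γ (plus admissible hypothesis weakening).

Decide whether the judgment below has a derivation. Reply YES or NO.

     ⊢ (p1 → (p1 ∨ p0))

Derivation (root first):
[→I]  ⊢ (p1 → (p1 ∨ p0))
  [∨I₁] p1 ⊢ (p1 ∨ p0)
    [Ax] p1 ⊢ p1

Result: YES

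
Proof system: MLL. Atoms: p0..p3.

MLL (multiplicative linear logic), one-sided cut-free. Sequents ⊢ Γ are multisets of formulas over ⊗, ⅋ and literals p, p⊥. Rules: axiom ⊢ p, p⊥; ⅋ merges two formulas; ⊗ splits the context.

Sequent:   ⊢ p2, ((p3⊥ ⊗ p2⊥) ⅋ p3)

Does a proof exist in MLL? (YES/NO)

Derivation trace:
[⅋]  ⊢ p2, ((p3⊥ ⊗ p2⊥) ⅋ p3)
  [⊗]  ⊢ p3, p2, (p3⊥ ⊗ p2⊥)
    [Ax]  ⊢ p3, p3⊥
    [Ax]  ⊢ p2, p2⊥

Result: YES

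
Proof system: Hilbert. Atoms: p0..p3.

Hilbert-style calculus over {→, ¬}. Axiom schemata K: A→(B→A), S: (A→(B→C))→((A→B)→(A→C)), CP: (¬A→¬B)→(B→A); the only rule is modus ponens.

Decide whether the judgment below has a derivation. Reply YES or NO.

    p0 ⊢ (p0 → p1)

Search for a countermodel by truth-table:
  v=0000: Γ:[p0=F] Δ:[(p0 → p1)=T] refutes=False
  v=0001: Γ:[p0=F] Δ:[(p0 → p1)=T] refutes=False
  v=0010: Γ:[p0=F] Δ:[(p0 → p1)=T] refutes=False
  v=0011: Γ:[p0=F] Δ:[(p0 → p1)=T] refutes=False
  v=0100: Γ:[p0=F] Δ:[(p0 → p1)=T] refutes=False
  v=0101: Γ:[p0=F] Δ:[(p0 → p1)=T] refutes=False
  v=0110: Γ:[p0=F] Δ:[(p0 → p1)=T] refutes=False
  v=0111: Γ:[p0=F] Δ:[(p0 → p1)=T] refutes=False
  v=1000: Γ:[p0=T] Δ:[(p0 → p1)=F] refutes=True  ← countermodel

Result: NO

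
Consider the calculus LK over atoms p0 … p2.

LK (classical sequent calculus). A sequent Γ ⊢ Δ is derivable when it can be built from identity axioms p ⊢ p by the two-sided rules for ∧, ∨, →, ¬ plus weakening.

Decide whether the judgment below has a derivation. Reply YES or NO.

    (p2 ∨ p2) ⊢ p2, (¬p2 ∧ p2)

Proof tree:
[∧R] (p2 ∨ p2) ⊢ p2, (¬p2 ∧ p2)
  [¬R]  ⊢ p2, ¬p2
    [Ax] p2 ⊢ p2
  [∨L] (p2 ∨ p2) ⊢ p2
    [Ax] p2 ⊢ p2
    [Ax] p2 ⊢ p2

Result: YES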